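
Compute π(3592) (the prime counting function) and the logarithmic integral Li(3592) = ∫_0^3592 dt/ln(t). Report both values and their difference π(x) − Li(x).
π(3592) = 502;  Li(3592) ≈ 515.86;  π(x) − Li(x) ≈ -13.86.

Direct count of primes ≤ 3592 gives π(3592) = 502. Numerical evaluation of the logarithmic integral gives Li(3592) ≈ 515.86. The difference π(x) − Li(x) ≈ -13.86 is typically negative for small/moderate x (Li(x) overestimates), though Littlewood's theorem shows this sign changes infinitely often.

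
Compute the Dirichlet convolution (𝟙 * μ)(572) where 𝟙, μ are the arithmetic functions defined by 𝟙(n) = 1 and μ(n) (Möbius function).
(𝟙 * μ)(572) = 0

Divisors of 572: [1, 2, 4, 11, 13, 22, 26, 44, 52, 143, 286, 572]. For each d | 572:
  d = 1: 𝟙(1) · μ(572/1) = 1 · 0 = 0
  d = 2: 𝟙(2) · μ(572/2) = 1 · -1 = -1
  d = 4: 𝟙(4) · μ(572/4) = 1 · 1 = 1
  d = 11: 𝟙(11) · μ(572/11) = 1 · 0 = 0
  d = 13: 𝟙(13) · μ(572/13) = 1 · 0 = 0
  d = 22: 𝟙(22) · μ(572/22) = 1 · 1 = 1
  d = 26: 𝟙(26) · μ(572/26) = 1 · 1 = 1
  d = 44: 𝟙(44) · μ(572/44) = 1 · -1 = -1
  d = 52: 𝟙(52) · μ(572/52) = 1 · -1 = -1
  d = 143: 𝟙(143) · μ(572/143) = 1 · 0 = 0
  d = 286: 𝟙(286) · μ(572/286) = 1 · -1 = -1
  d = 572: 𝟙(572) · μ(572/572) = 1 · 1 = 1
Summing: (𝟙 * μ)(572) = 0 + -1 + 1 + 0 + 0 + 1 + 1 + -1 + -1 + 0 + -1 + 1 = 0.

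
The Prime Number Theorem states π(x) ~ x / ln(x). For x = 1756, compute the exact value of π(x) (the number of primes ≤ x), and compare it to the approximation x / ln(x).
π(1756) = 273;  x/ln(x) ≈ 235.05;  relative error ≈ 13.90%.

Directly count primes up to 1756: π(1756) = 273. The PNT approximation gives 1756/ln(1756) ≈ 1756/7.47079 ≈ 235.05. Relative error (π(x) − x/ln(x)) / π(x) ≈ 13.90%; the approximation is known to undercount slightly (Li(x) is a better estimate).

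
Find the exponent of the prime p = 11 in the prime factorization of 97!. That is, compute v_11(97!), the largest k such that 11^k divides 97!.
v_11(97!) = 8

Legendre's formula: v_p(n!) = Σ_{k ≥ 1} ⌊n / p^k⌋. For p = 11, n = 97, the terms are:
  ⌊97/11^1⌋ = ⌊97/11⌋ = 8
(the next term ⌊97/11^2⌋ = 0, terminating the sum). Summing: v_11(97!) = 8 = 8.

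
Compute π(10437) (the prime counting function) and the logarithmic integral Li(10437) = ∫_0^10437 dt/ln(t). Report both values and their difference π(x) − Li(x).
π(10437) = 1277;  Li(10437) ≈ 1293.47;  π(x) − Li(x) ≈ -16.47.

Direct count of primes ≤ 10437 gives π(10437) = 1277. Numerical evaluation of the logarithmic integral gives Li(10437) ≈ 1293.47. The difference π(x) − Li(x) ≈ -16.47 is typically negative for small/moderate x (Li(x) overestimates), though Littlewood's theorem shows this sign changes infinitely often.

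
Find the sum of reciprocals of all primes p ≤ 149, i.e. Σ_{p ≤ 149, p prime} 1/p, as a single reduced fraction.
Σ 1/p = 2815015614437565820654021455954100101477639621972021569177/1492182350939279320058875736615841068547583863326864530410

π(149) = 35, so the primes ≤ 149 are [2, 3, 5, 7, 11, 13, 17, 19, 23, 29, 31, 37, 41, 43, 47, 53, 59, 61, 67, 71, 73, 79, 83, 89, 97, 101, 103, 107, 109, 113, 127, 131, 137, 139, 149]. Summing 1/p over these primes: 2815015614437565820654021455954100101477639621972021569177/1492182350939279320058875736615841068547583863326864530410 ≈ 1.8865. Mertens estimate ln ln(149) + 0.2615 ≈ 1.8717.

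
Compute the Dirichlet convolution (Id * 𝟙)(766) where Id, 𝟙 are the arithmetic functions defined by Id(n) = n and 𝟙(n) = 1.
(Id * 𝟙)(766) = 1152

Divisors of 766: [1, 2, 383, 766]. For each d | 766:
  d = 1: Id(1) · 𝟙(766/1) = 1 · 1 = 1
  d = 2: Id(2) · 𝟙(766/2) = 2 · 1 = 2
  d = 383: Id(383) · 𝟙(766/383) = 383 · 1 = 383
  d = 766: Id(766) · 𝟙(766/766) = 766 · 1 = 766
Summing: (Id * 𝟙)(766) = 1 + 2 + 383 + 766 = 1152.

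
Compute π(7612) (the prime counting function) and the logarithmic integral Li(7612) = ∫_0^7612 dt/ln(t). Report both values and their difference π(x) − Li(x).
π(7612) = 967;  Li(7612) ≈ 983.12;  π(x) − Li(x) ≈ -16.12.

Direct count of primes ≤ 7612 gives π(7612) = 967. Numerical evaluation of the logarithmic integral gives Li(7612) ≈ 983.12. The difference π(x) − Li(x) ≈ -16.12 is typically negative for small/moderate x (Li(x) overestimates), though Littlewood's theorem shows this sign changes infinitely often.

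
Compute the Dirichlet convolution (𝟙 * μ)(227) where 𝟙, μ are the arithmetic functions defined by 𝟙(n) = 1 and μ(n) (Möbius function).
(𝟙 * μ)(227) = 0

Divisors of 227: [1, 227]. For each d | 227:
  d = 1: 𝟙(1) · μ(227/1) = 1 · -1 = -1
  d = 227: 𝟙(227) · μ(227/227) = 1 · 1 = 1
Summing: (𝟙 * μ)(227) = -1 + 1 = 0.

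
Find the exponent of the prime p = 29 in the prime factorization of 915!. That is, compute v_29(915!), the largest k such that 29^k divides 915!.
v_29(915!) = 32

Legendre's formula: v_p(n!) = Σ_{k ≥ 1} ⌊n / p^k⌋. For p = 29, n = 915, the terms are:
  ⌊915/29^1⌋ = ⌊915/29⌋ = 31
  ⌊915/29^2⌋ = ⌊915/841⌋ = 1
(the next term ⌊915/29^3⌋ = 0, terminating the sum). Summing: v_29(915!) = 31 + 1 = 32.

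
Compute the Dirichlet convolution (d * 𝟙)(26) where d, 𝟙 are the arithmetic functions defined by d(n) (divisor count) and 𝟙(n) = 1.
(d * 𝟙)(26) = 9

Divisors of 26: [1, 2, 13, 26]. For each d | 26:
  d = 1: d(1) · 𝟙(26/1) = 1 · 1 = 1
  d = 2: d(2) · 𝟙(26/2) = 2 · 1 = 2
  d = 13: d(13) · 𝟙(26/13) = 2 · 1 = 2
  d = 26: d(26) · 𝟙(26/26) = 4 · 1 = 4
Summing: (d * 𝟙)(26) = 1 + 2 + 2 + 4 = 9.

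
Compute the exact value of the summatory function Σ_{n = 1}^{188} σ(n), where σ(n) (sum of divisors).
Σ_{n ≤ 188} σ(n) = 29110

Compute σ(n) for each 1 ≤ n ≤ 188: σ(1) = 1, σ(2) = 3, σ(3) = 4, σ(4) = 7, σ(5) = 6, σ(6) = 12, σ(7) = 8, σ(8) = 15, σ(9) = 13, σ(10) = 18, σ(11) = 12, σ(12) = 28, σ(13) = 14, σ(14) = 24, σ(15) = 24, σ(16) = 31, σ(17) = 18, σ(18) = 39, σ(19) = 20, σ(20) = 42, σ(21) = 32, σ(22) = 36, σ(23) = 24, σ(24) = 60, σ(25) = 31, σ(26) = 42, σ(27) = 40, σ(28) = 56, σ(29) = 30, σ(30) = 72, σ(31) = 32, σ(32) = 63, σ(33) = 48, σ(34) = 54, σ(35) = 48, σ(36) = 91, σ(37) = 38, σ(38) = 60, σ(39) = 56, σ(40) = 90, σ(41) = 42, σ(42) = 96, σ(43) = 44, σ(44) = 84, σ(45) = 78, σ(46) = 72, σ(47) = 48, σ(48) = 124, σ(49) = 57, σ(50) = 93, σ(51) = 72, σ(52) = 98, σ(53) = 54, σ(54) = 120, σ(55) = 72, σ(56) = 120, σ(57) = 80, σ(58) = 90, σ(59) = 60, σ(60) = 168, σ(61) = 62, σ(62) = 96, σ(63) = 104, σ(64) = 127, σ(65) = 84, σ(66) = 144, σ(67) = 68, σ(68) = 126, σ(69) = 96, σ(70) = 144, σ(71) = 72, σ(72) = 195, σ(73) = 74, σ(74) = 114, σ(75) = 124, σ(76) = 140, σ(77) = 96, σ(78) = 168, σ(79) = 80, σ(80) = 186, σ(81) = 121, σ(82) = 126, σ(83) = 84, σ(84) = 224, σ(85) = 108, σ(86) = 132, σ(87) = 120, σ(88) = 180, σ(89) = 90, σ(90) = 234, σ(91) = 112, σ(92) = 168, σ(93) = 128, σ(94) = 144, σ(95) = 120, σ(96) = 252, σ(97) = 98, σ(98) = 171, σ(99) = 156, σ(100) = 217, σ(101) = 102, σ(102) = 216, σ(103) = 104, σ(104) = 210, σ(105) = 192, σ(106) = 162, σ(107) = 108, σ(108) = 280, σ(109) = 110, σ(110) = 216, σ(111) = 152, σ(112) = 248, σ(113) = 114, σ(114) = 240, σ(115) = 144, σ(116) = 210, σ(117) = 182, σ(118) = 180, σ(119) = 144, σ(120) = 360, σ(121) = 133, σ(122) = 186, σ(123) = 168, σ(124) = 224, σ(125) = 156, σ(126) = 312, σ(127) = 128, σ(128) = 255, σ(129) = 176, σ(130) = 252, σ(131) = 132, σ(132) = 336, σ(133) = 160, σ(134) = 204, σ(135) = 240, σ(136) = 270, σ(137) = 138, σ(138) = 288, σ(139) = 140, σ(140) = 336, σ(141) = 192, σ(142) = 216, σ(143) = 168, σ(144) = 403, σ(145) = 180, σ(146) = 222, σ(147) = 228, σ(148) = 266, σ(149) = 150, σ(150) = 372, σ(151) = 152, σ(152) = 300, σ(153) = 234, σ(154) = 288, σ(155) = 192, σ(156) = 392, σ(157) = 158, σ(158) = 240, σ(159) = 216, σ(160) = 378, σ(161) = 192, σ(162) = 363, σ(163) = 164, σ(164) = 294, σ(165) = 288, σ(166) = 252, σ(167) = 168, σ(168) = 480, σ(169) = 183, σ(170) = 324, σ(171) = 260, σ(172) = 308, σ(173) = 174, σ(174) = 360, σ(175) = 248, σ(176) = 372, σ(177) = 240, σ(178) = 270, σ(179) = 180, σ(180) = 546, σ(181) = 182, σ(182) = 336, σ(183) = 248, σ(184) = 360, σ(185) = 228, σ(186) = 384, σ(187) = 216, σ(188) = 336. Summing all 188 values: 29110. (Average order: Σ_{n ≤ x} σ(n) ~ (π²/12) x². For x = 188, (π²/12)·188² ≈ 29069.27.)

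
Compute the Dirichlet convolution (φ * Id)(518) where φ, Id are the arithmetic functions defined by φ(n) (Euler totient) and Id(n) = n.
(φ * Id)(518) = 2847

Divisors of 518: [1, 2, 7, 14, 37, 74, 259, 518]. For each d | 518:
  d = 1: φ(1) · Id(518/1) = 1 · 518 = 518
  d = 2: φ(2) · Id(518/2) = 1 · 259 = 259
  d = 7: φ(7) · Id(518/7) = 6 · 74 = 444
  d = 14: φ(14) · Id(518/14) = 6 · 37 = 222
  d = 37: φ(37) · Id(518/37) = 36 · 14 = 504
  d = 74: φ(74) · Id(518/74) = 36 · 7 = 252
  d = 259: φ(259) · Id(518/259) = 216 · 2 = 432
  d = 518: φ(518) · Id(518/518) = 216 · 1 = 216
Summing: (φ * Id)(518) = 518 + 259 + 444 + 222 + 504 + 252 + 432 + 216 = 2847.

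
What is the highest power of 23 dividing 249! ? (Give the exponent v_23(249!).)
v_23(249!) = 10

Legendre's formula: v_p(n!) = Σ_{k ≥ 1} ⌊n / p^k⌋. For p = 23, n = 249, the terms are:
  ⌊249/23^1⌋ = ⌊249/23⌋ = 10
(the next term ⌊249/23^2⌋ = 0, terminating the sum). Summing: v_23(249!) = 10 = 10.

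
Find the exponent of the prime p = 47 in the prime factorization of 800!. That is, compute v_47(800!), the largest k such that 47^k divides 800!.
v_47(800!) = 17

Legendre's formula: v_p(n!) = Σ_{k ≥ 1} ⌊n / p^k⌋. For p = 47, n = 800, the terms are:
  ⌊800/47^1⌋ = ⌊800/47⌋ = 17
(the next term ⌊800/47^2⌋ = 0, terminating the sum). Summing: v_47(800!) = 17 = 17.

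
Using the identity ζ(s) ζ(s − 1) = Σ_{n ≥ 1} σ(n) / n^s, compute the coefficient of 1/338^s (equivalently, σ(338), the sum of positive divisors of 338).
σ(338) = 549

In the product (Σ m^0/m^s)(Σ k / k^s) = Σ (Σ_{d | n} d) / n^s, the coefficient of 1/n^s is σ(n) = Σ_{d | n} d. For n = 338, divisors are [1, 2, 13, 26, 169, 338]; summing: σ(338) = 549.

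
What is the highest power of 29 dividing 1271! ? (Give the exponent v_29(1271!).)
v_29(1271!) = 44

Legendre's formula: v_p(n!) = Σ_{k ≥ 1} ⌊n / p^k⌋. For p = 29, n = 1271, the terms are:
  ⌊1271/29^1⌋ = ⌊1271/29⌋ = 43
  ⌊1271/29^2⌋ = ⌊1271/841⌋ = 1
(the next term ⌊1271/29^3⌋ = 0, terminating the sum). Summing: v_29(1271!) = 43 + 1 = 44.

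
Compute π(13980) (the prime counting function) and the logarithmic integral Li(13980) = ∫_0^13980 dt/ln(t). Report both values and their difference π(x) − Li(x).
π(13980) = 1650;  Li(13980) ≈ 1670.16;  π(x) − Li(x) ≈ -20.16.

Direct count of primes ≤ 13980 gives π(13980) = 1650. Numerical evaluation of the logarithmic integral gives Li(13980) ≈ 1670.16. The difference π(x) − Li(x) ≈ -20.16 is typically negative for small/moderate x (Li(x) overestimates), though Littlewood's theorem shows this sign changes infinitely often.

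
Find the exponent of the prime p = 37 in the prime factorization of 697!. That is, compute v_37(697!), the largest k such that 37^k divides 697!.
v_37(697!) = 18

Legendre's formula: v_p(n!) = Σ_{k ≥ 1} ⌊n / p^k⌋. For p = 37, n = 697, the terms are:
  ⌊697/37^1⌋ = ⌊697/37⌋ = 18
(the next term ⌊697/37^2⌋ = 0, terminating the sum). Summing: v_37(697!) = 18 = 18.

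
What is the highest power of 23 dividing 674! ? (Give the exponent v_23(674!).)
v_23(674!) = 30

Legendre's formula: v_p(n!) = Σ_{k ≥ 1} ⌊n / p^k⌋. For p = 23, n = 674, the terms are:
  ⌊674/23^1⌋ = ⌊674/23⌋ = 29
  ⌊674/23^2⌋ = ⌊674/529⌋ = 1
(the next term ⌊674/23^3⌋ = 0, terminating the sum). Summing: v_23(674!) = 29 + 1 = 30.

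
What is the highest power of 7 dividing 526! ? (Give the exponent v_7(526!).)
v_7(526!) = 86

Legendre's formula: v_p(n!) = Σ_{k ≥ 1} ⌊n / p^k⌋. For p = 7, n = 526, the terms are:
  ⌊526/7^1⌋ = ⌊526/7⌋ = 75
  ⌊526/7^2⌋ = ⌊526/49⌋ = 10
  ⌊526/7^3⌋ = ⌊526/343⌋ = 1
(the next term ⌊526/7^4⌋ = 0, terminating the sum). Summing: v_7(526!) = 75 + 10 + 1 = 86.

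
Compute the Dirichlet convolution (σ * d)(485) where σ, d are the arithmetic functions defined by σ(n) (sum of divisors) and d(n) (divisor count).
(σ * d)(485) = 800

Divisors of 485: [1, 5, 97, 485]. For each d | 485:
  d = 1: σ(1) · d(485/1) = 1 · 4 = 4
  d = 5: σ(5) · d(485/5) = 6 · 2 = 12
  d = 97: σ(97) · d(485/97) = 98 · 2 = 196
  d = 485: σ(485) · d(485/485) = 588 · 1 = 588
Summing: (σ * d)(485) = 4 + 12 + 196 + 588 = 800.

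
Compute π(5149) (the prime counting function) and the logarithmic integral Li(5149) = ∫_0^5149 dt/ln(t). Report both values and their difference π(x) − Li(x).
π(5149) = 686;  Li(5149) ≈ 701.74;  π(x) − Li(x) ≈ -15.74.

Direct count of primes ≤ 5149 gives π(5149) = 686. Numerical evaluation of the logarithmic integral gives Li(5149) ≈ 701.74. The difference π(x) − Li(x) ≈ -15.74 is typically negative for small/moderate x (Li(x) overestimates), though Littlewood's theorem shows this sign changes infinitely often.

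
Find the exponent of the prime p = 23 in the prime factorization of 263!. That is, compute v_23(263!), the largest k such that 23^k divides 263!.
v_23(263!) = 11

Legendre's formula: v_p(n!) = Σ_{k ≥ 1} ⌊n / p^k⌋. For p = 23, n = 263, the terms are:
  ⌊263/23^1⌋ = ⌊263/23⌋ = 11
(the next term ⌊263/23^2⌋ = 0, terminating the sum). Summing: v_23(263!) = 11 = 11.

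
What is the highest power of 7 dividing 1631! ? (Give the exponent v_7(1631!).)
v_7(1631!) = 270

Legendre's formula: v_p(n!) = Σ_{k ≥ 1} ⌊n / p^k⌋. For p = 7, n = 1631, the terms are:
  ⌊1631/7^1⌋ = ⌊1631/7⌋ = 233
  ⌊1631/7^2⌋ = ⌊1631/49⌋ = 33
  ⌊1631/7^3⌋ = ⌊1631/343⌋ = 4
(the next term ⌊1631/7^4⌋ = 0, terminating the sum). Summing: v_7(1631!) = 233 + 33 + 4 = 270.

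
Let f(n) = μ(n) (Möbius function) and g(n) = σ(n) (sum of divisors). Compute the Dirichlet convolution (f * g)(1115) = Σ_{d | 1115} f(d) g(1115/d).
(μ * σ)(1115) = 1115

Divisors of 1115: [1, 5, 223, 1115]. For each d | 1115:
  d = 1: μ(1) · σ(1115/1) = 1 · 1344 = 1344
  d = 5: μ(5) · σ(1115/5) = -1 · 224 = -224
  d = 223: μ(223) · σ(1115/223) = -1 · 6 = -6
  d = 1115: μ(1115) · σ(1115/1115) = 1 · 1 = 1
Summing: (μ * σ)(1115) = 1344 + -224 + -6 + 1 = 1115.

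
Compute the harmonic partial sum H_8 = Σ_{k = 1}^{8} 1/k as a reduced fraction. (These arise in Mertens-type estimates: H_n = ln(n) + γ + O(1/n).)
H_8 = 761/280

Direct summation: H_8 = 1 + 1/2 + ... + 1/8. The least common denominator is lcm(1, ..., 8) = 840; over this denominator the numerator is 840 + 420 + 280 + 210 + 168 + 140 + 120 + 105 = 2283, so H_8 = 2283/840; reducing by gcd(2283, 840) = 3 gives 761/280 ≈ 2.71786. (The PNT-adjacent estimate ln(8) + γ ≈ 2.65666 matches within O(1/n).)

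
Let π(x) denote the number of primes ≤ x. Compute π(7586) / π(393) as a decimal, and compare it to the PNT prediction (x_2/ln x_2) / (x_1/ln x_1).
π(7586)/π(393) = 963/77 ≈ 12.5065;  PNT prediction ≈ 12.9069.

π(393) = 77 and π(7586) = 963, so π(7586)/π(393) ≈ 12.5065. The PNT-predicted ratio is (7586/ln(7586)) / (393/ln(393)) ≈ 12.9069. The two agree to within a few percent, as expected.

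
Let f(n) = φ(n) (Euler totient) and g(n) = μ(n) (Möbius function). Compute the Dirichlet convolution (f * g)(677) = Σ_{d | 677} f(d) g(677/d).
(φ * μ)(677) = 675

Divisors of 677: [1, 677]. For each d | 677:
  d = 1: φ(1) · μ(677/1) = 1 · -1 = -1
  d = 677: φ(677) · μ(677/677) = 676 · 1 = 676
Summing: (φ * μ)(677) = -1 + 676 = 675.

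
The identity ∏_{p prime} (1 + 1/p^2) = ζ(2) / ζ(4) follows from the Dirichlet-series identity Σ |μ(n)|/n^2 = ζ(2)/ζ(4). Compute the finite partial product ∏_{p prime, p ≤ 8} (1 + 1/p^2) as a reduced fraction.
∏ = 650/441

The primes p ≤ 8 are [2, 3, 5, 7]. For each, (1 + 1/p^2) = (p^2 + 1)/p^2. Multiplying these fractions over p ∈ [2, 3, 5, 7] gives 650/441. (In the limit P → ∞ this tends to ζ(2)/ζ(4).)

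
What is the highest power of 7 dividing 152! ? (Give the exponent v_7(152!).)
v_7(152!) = 24

Legendre's formula: v_p(n!) = Σ_{k ≥ 1} ⌊n / p^k⌋. For p = 7, n = 152, the terms are:
  ⌊152/7^1⌋ = ⌊152/7⌋ = 21
  ⌊152/7^2⌋ = ⌊152/49⌋ = 3
(the next term ⌊152/7^3⌋ = 0, terminating the sum). Summing: v_7(152!) = 21 + 3 = 24.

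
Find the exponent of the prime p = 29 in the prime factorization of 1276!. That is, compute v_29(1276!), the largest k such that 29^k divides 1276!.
v_29(1276!) = 45

Legendre's formula: v_p(n!) = Σ_{k ≥ 1} ⌊n / p^k⌋. For p = 29, n = 1276, the terms are:
  ⌊1276/29^1⌋ = ⌊1276/29⌋ = 44
  ⌊1276/29^2⌋ = ⌊1276/841⌋ = 1
(the next term ⌊1276/29^3⌋ = 0, terminating the sum). Summing: v_29(1276!) = 44 + 1 = 45.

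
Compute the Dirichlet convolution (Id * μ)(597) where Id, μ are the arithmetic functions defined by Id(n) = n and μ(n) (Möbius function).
(Id * μ)(597) = 396

Divisors of 597: [1, 3, 199, 597]. For each d | 597:
  d = 1: Id(1) · μ(597/1) = 1 · 1 = 1
  d = 3: Id(3) · μ(597/3) = 3 · -1 = -3
  d = 199: Id(199) · μ(597/199) = 199 · -1 = -199
  d = 597: Id(597) · μ(597/597) = 597 · 1 = 597
Summing: (Id * μ)(597) = 1 + -3 + -199 + 597 = 396.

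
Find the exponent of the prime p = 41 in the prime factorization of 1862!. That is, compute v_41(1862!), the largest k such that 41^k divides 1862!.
v_41(1862!) = 46

Legendre's formula: v_p(n!) = Σ_{k ≥ 1} ⌊n / p^k⌋. For p = 41, n = 1862, the terms are:
  ⌊1862/41^1⌋ = ⌊1862/41⌋ = 45
  ⌊1862/41^2⌋ = ⌊1862/1681⌋ = 1
(the next term ⌊1862/41^3⌋ = 0, terminating the sum). Summing: v_41(1862!) = 45 + 1 = 46.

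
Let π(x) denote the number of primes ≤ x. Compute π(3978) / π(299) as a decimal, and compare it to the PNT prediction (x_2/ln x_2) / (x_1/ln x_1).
π(3978)/π(299) = 549/62 ≈ 8.8548;  PNT prediction ≈ 9.1501.

π(299) = 62 and π(3978) = 549, so π(3978)/π(299) ≈ 8.8548. The PNT-predicted ratio is (3978/ln(3978)) / (299/ln(299)) ≈ 9.1501. The two agree to within a few percent, as expected.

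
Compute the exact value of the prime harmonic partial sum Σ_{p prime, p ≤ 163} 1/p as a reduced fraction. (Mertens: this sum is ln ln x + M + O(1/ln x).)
Σ 1/p = 10988187442690106858194788089546541159451476081371138484805233167/5766152219975951659023630035336134306565384015606066319856068810

π(163) = 38, so the primes ≤ 163 are [2, 3, 5, 7, 11, 13, 17, 19, 23, 29, 31, 37, 41, 43, 47, 53, 59, 61, 67, 71, 73, 79, 83, 89, 97, 101, 103, 107, 109, 113, 127, 131, 137, 139, 149, 151, 157, 163]. Summing 1/p over these primes: 10988187442690106858194788089546541159451476081371138484805233167/5766152219975951659023630035336134306565384015606066319856068810 ≈ 1.9056. Mertens estimate ln ln(163) + 0.2615 ≈ 1.8895.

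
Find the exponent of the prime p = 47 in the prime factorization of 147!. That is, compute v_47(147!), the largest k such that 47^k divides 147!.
v_47(147!) = 3

Legendre's formula: v_p(n!) = Σ_{k ≥ 1} ⌊n / p^k⌋. For p = 47, n = 147, the terms are:
  ⌊147/47^1⌋ = ⌊147/47⌋ = 3
(the next term ⌊147/47^2⌋ = 0, terminating the sum). Summing: v_47(147!) = 3 = 3.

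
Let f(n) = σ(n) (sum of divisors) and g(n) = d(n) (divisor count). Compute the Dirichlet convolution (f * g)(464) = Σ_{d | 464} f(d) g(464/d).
(σ * d)(464) = 3168

Divisors of 464: [1, 2, 4, 8, 16, 29, 58, 116, 232, 464]. For each d | 464:
  d = 1: σ(1) · d(464/1) = 1 · 10 = 10
  d = 2: σ(2) · d(464/2) = 3 · 8 = 24
  d = 4: σ(4) · d(464/4) = 7 · 6 = 42
  d = 8: σ(8) · d(464/8) = 15 · 4 = 60
  d = 16: σ(16) · d(464/16) = 31 · 2 = 62
  d = 29: σ(29) · d(464/29) = 30 · 5 = 150
  d = 58: σ(58) · d(464/58) = 90 · 4 = 360
  d = 116: σ(116) · d(464/116) = 210 · 3 = 630
  d = 232: σ(232) · d(464/232) = 450 · 2 = 900
  d = 464: σ(464) · d(464/464) = 930 · 1 = 930
Summing: (σ * d)(464) = 10 + 24 + 42 + 60 + 62 + 150 + 360 + 630 + 900 + 930 = 3168.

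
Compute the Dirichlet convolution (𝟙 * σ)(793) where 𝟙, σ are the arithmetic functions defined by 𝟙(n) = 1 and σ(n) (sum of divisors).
(𝟙 * σ)(793) = 945

Divisors of 793: [1, 13, 61, 793]. For each d | 793:
  d = 1: 𝟙(1) · σ(793/1) = 1 · 868 = 868
  d = 13: 𝟙(13) · σ(793/13) = 1 · 62 = 62
  d = 61: 𝟙(61) · σ(793/61) = 1 · 14 = 14
  d = 793: 𝟙(793) · σ(793/793) = 1 · 1 = 1
Summing: (𝟙 * σ)(793) = 868 + 62 + 14 + 1 = 945.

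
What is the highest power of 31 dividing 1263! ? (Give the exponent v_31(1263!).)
v_31(1263!) = 41

Legendre's formula: v_p(n!) = Σ_{k ≥ 1} ⌊n / p^k⌋. For p = 31, n = 1263, the terms are:
  ⌊1263/31^1⌋ = ⌊1263/31⌋ = 40
  ⌊1263/31^2⌋ = ⌊1263/961⌋ = 1
(the next term ⌊1263/31^3⌋ = 0, terminating the sum). Summing: v_31(1263!) = 40 + 1 = 41.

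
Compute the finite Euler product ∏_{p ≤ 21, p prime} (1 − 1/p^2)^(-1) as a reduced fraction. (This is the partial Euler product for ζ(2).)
∏ = 14933966047/9172942848

The primes p ≤ 21 are [2, 3, 5, 7, 11, 13, 17, 19]. For each prime, (1 − 1/p^2)^(-1) = p^2 / (p^2 − 1). The product is (1 − 1/2^2)^(-1), (1 − 1/3^2)^(-1), (1 − 1/5^2)^(-1), (1 − 1/7^2)^(-1), (1 − 1/11^2)^(-1), (1 − 1/13^2)^(-1), (1 − 1/17^2)^(-1), (1 − 1/19^2)^(-1) = ∏ p^2 / (p^2 − 1) = 14933966047/9172942848.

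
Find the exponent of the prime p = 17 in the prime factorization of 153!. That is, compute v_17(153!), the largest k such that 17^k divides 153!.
v_17(153!) = 9

Legendre's formula: v_p(n!) = Σ_{k ≥ 1} ⌊n / p^k⌋. For p = 17, n = 153, the terms are:
  ⌊153/17^1⌋ = ⌊153/17⌋ = 9
(the next term ⌊153/17^2⌋ = 0, terminating the sum). Summing: v_17(153!) = 9 = 9.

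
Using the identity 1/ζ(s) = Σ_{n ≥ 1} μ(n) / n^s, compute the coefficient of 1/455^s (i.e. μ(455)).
μ(455) = -1

Factor n = 455 = 5 · 7 · 13. μ(n) = 0 if any exponent ≥ 2 (not squarefree); otherwise μ(n) = (−1)^{ω(n)} where ω(n) is the number of distinct prime factors. Applying: μ(455) = -1.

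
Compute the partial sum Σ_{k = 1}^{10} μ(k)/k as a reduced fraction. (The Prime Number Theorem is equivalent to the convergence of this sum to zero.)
Σ μ(k)/k = 19/210

Values of μ(k) for 1 ≤ k ≤ 10: μ(1) = 1, μ(2) = -1, μ(3) = -1, μ(5) = -1, μ(6) = 1, μ(7) = -1, μ(10) = 1, with μ = 0 on non-squarefree integers. Summing μ(k)/k for k where μ(k) ≠ 0 gives 19/210 ≈ 0.0905. (PNT ⟺ this sum → 0 as n → ∞.)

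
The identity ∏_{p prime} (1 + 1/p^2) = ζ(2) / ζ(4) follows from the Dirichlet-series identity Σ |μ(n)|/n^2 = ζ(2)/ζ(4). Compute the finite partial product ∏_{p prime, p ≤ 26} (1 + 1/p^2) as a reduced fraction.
∏ = 3394003400000/2252055594789

The primes p ≤ 26 are [2, 3, 5, 7, 11, 13, 17, 19, 23]. For each, (1 + 1/p^2) = (p^2 + 1)/p^2. Multiplying these fractions over p ∈ [2, 3, 5, 7, 11, 13, 17, 19, 23] gives 3394003400000/2252055594789. (In the limit P → ∞ this tends to ζ(2)/ζ(4).)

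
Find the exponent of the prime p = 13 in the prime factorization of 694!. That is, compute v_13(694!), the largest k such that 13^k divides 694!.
v_13(694!) = 57

Legendre's formula: v_p(n!) = Σ_{k ≥ 1} ⌊n / p^k⌋. For p = 13, n = 694, the terms are:
  ⌊694/13^1⌋ = ⌊694/13⌋ = 53
  ⌊694/13^2⌋ = ⌊694/169⌋ = 4
(the next term ⌊694/13^3⌋ = 0, terminating the sum). Summing: v_13(694!) = 53 + 4 = 57.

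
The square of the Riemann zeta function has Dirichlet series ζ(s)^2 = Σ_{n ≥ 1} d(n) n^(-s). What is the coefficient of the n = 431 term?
d(431) = 2

ζ(s)^2 = (Σ 1/m^s)(Σ 1/k^s). The coefficient of 1/n^s in the product is the number of ordered pairs (m, k) with mk = n, which equals d(n). For n = 431, divisors are [1, 431], so d(431) = 2.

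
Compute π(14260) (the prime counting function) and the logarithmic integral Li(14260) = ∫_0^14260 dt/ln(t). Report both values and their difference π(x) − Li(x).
π(14260) = 1675;  Li(14260) ≈ 1699.47;  π(x) − Li(x) ≈ -24.47.

Direct count of primes ≤ 14260 gives π(14260) = 1675. Numerical evaluation of the logarithmic integral gives Li(14260) ≈ 1699.47. The difference π(x) − Li(x) ≈ -24.47 is typically negative for small/moderate x (Li(x) overestimates), though Littlewood's theorem shows this sign changes infinitely often.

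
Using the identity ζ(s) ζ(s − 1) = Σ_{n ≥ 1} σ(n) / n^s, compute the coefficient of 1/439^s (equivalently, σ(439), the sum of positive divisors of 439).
σ(439) = 440

In the product (Σ m^0/m^s)(Σ k / k^s) = Σ (Σ_{d | n} d) / n^s, the coefficient of 1/n^s is σ(n) = Σ_{d | n} d. For n = 439, divisors are [1, 439]; summing: σ(439) = 440.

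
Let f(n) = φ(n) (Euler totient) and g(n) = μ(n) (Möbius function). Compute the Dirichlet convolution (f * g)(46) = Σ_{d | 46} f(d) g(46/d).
(φ * μ)(46) = 0

Divisors of 46: [1, 2, 23, 46]. For each d | 46:
  d = 1: φ(1) · μ(46/1) = 1 · 1 = 1
  d = 2: φ(2) · μ(46/2) = 1 · -1 = -1
  d = 23: φ(23) · μ(46/23) = 22 · -1 = -22
  d = 46: φ(46) · μ(46/46) = 22 · 1 = 22
Summing: (φ * μ)(46) = 1 + -1 + -22 + 22 = 0.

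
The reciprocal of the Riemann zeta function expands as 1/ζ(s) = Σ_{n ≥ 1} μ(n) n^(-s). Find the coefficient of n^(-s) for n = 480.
μ(480) = 0

Factor n = 480 = 2^5 · 3 · 5. μ(n) = 0 if any exponent ≥ 2 (not squarefree); otherwise μ(n) = (−1)^{ω(n)} where ω(n) is the number of distinct prime factors. Applying: μ(480) = 0.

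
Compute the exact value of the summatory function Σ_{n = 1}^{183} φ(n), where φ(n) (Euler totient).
Σ_{n ≤ 183} φ(n) = 10252

Compute φ(n) for each 1 ≤ n ≤ 183: φ(1) = 1, φ(2) = 1, φ(3) = 2, φ(4) = 2, φ(5) = 4, φ(6) = 2, φ(7) = 6, φ(8) = 4, φ(9) = 6, φ(10) = 4, φ(11) = 10, φ(12) = 4, φ(13) = 12, φ(14) = 6, φ(15) = 8, φ(16) = 8, φ(17) = 16, φ(18) = 6, φ(19) = 18, φ(20) = 8, φ(21) = 12, φ(22) = 10, φ(23) = 22, φ(24) = 8, φ(25) = 20, φ(26) = 12, φ(27) = 18, φ(28) = 12, φ(29) = 28, φ(30) = 8, φ(31) = 30, φ(32) = 16, φ(33) = 20, φ(34) = 16, φ(35) = 24, φ(36) = 12, φ(37) = 36, φ(38) = 18, φ(39) = 24, φ(40) = 16, φ(41) = 40, φ(42) = 12, φ(43) = 42, φ(44) = 20, φ(45) = 24, φ(46) = 22, φ(47) = 46, φ(48) = 16, φ(49) = 42, φ(50) = 20, φ(51) = 32, φ(52) = 24, φ(53) = 52, φ(54) = 18, φ(55) = 40, φ(56) = 24, φ(57) = 36, φ(58) = 28, φ(59) = 58, φ(60) = 16, φ(61) = 60, φ(62) = 30, φ(63) = 36, φ(64) = 32, φ(65) = 48, φ(66) = 20, φ(67) = 66, φ(68) = 32, φ(69) = 44, φ(70) = 24, φ(71) = 70, φ(72) = 24, φ(73) = 72, φ(74) = 36, φ(75) = 40, φ(76) = 36, φ(77) = 60, φ(78) = 24, φ(79) = 78, φ(80) = 32, φ(81) = 54, φ(82) = 40, φ(83) = 82, φ(84) = 24, φ(85) = 64, φ(86) = 42, φ(87) = 56, φ(88) = 40, φ(89) = 88, φ(90) = 24, φ(91) = 72, φ(92) = 44, φ(93) = 60, φ(94) = 46, φ(95) = 72, φ(96) = 32, φ(97) = 96, φ(98) = 42, φ(99) = 60, φ(100) = 40, φ(101) = 100, φ(102) = 32, φ(103) = 102, φ(104) = 48, φ(105) = 48, φ(106) = 52, φ(107) = 106, φ(108) = 36, φ(109) = 108, φ(110) = 40, φ(111) = 72, φ(112) = 48, φ(113) = 112, φ(114) = 36, φ(115) = 88, φ(116) = 56, φ(117) = 72, φ(118) = 58, φ(119) = 96, φ(120) = 32, φ(121) = 110, φ(122) = 60, φ(123) = 80, φ(124) = 60, φ(125) = 100, φ(126) = 36, φ(127) = 126, φ(128) = 64, φ(129) = 84, φ(130) = 48, φ(131) = 130, φ(132) = 40, φ(133) = 108, φ(134) = 66, φ(135) = 72, φ(136) = 64, φ(137) = 136, φ(138) = 44, φ(139) = 138, φ(140) = 48, φ(141) = 92, φ(142) = 70, φ(143) = 120, φ(144) = 48, φ(145) = 112, φ(146) = 72, φ(147) = 84, φ(148) = 72, φ(149) = 148, φ(150) = 40, φ(151) = 150, φ(152) = 72, φ(153) = 96, φ(154) = 60, φ(155) = 120, φ(156) = 48, φ(157) = 156, φ(158) = 78, φ(159) = 104, φ(160) = 64, φ(161) = 132, φ(162) = 54, φ(163) = 162, φ(164) = 80, φ(165) = 80, φ(166) = 82, φ(167) = 166, φ(168) = 48, φ(169) = 156, φ(170) = 64, φ(171) = 108, φ(172) = 84, φ(173) = 172, φ(174) = 56, φ(175) = 120, φ(176) = 80, φ(177) = 116, φ(178) = 88, φ(179) = 178, φ(180) = 48, φ(181) = 180, φ(182) = 72, φ(183) = 120. Summing all 183 values: 10252. (Average order: Σ_{n ≤ x} φ(n) ~ (3/π²) x². For x = 183, (3/π²)·183² ≈ 10179.44.)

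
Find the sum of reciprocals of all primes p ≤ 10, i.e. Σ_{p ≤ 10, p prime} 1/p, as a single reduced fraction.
Σ 1/p = 247/210

π(10) = 4, so the primes ≤ 10 are [2, 3, 5, 7]. Summing 1/p over these primes: 247/210 ≈ 1.1762. Mertens estimate ln ln(10) + 0.2615 ≈ 1.0955.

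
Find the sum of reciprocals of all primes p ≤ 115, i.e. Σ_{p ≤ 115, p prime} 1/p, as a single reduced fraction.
Σ 1/p = 58472171373748331322981543916880425472323867753/31610054640417607788145206291543662493274686990

π(115) = 30, so the primes ≤ 115 are [2, 3, 5, 7, 11, 13, 17, 19, 23, 29, 31, 37, 41, 43, 47, 53, 59, 61, 67, 71, 73, 79, 83, 89, 97, 101, 103, 107, 109, 113]. Summing 1/p over these primes: 58472171373748331322981543916880425472323867753/31610054640417607788145206291543662493274686990 ≈ 1.8498. Mertens estimate ln ln(115) + 0.2615 ≈ 1.8186.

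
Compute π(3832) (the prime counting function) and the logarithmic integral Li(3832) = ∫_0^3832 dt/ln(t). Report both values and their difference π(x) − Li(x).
π(3832) = 531;  Li(3832) ≈ 545.06;  π(x) − Li(x) ≈ -14.06.

Direct count of primes ≤ 3832 gives π(3832) = 531. Numerical evaluation of the logarithmic integral gives Li(3832) ≈ 545.06. The difference π(x) − Li(x) ≈ -14.06 is typically negative for small/moderate x (Li(x) overestimates), though Littlewood's theorem shows this sign changes infinitely often.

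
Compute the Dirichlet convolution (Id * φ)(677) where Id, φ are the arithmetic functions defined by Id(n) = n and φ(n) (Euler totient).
(Id * φ)(677) = 1353

Divisors of 677: [1, 677]. For each d | 677:
  d = 1: Id(1) · φ(677/1) = 1 · 676 = 676
  d = 677: Id(677) · φ(677/677) = 677 · 1 = 677
Summing: (Id * φ)(677) = 676 + 677 = 1353.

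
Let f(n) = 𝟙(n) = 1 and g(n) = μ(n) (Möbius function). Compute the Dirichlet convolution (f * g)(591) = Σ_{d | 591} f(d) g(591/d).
(𝟙 * μ)(591) = 0

Divisors of 591: [1, 3, 197, 591]. For each d | 591:
  d = 1: 𝟙(1) · μ(591/1) = 1 · 1 = 1
  d = 3: 𝟙(3) · μ(591/3) = 1 · -1 = -1
  d = 197: 𝟙(197) · μ(591/197) = 1 · -1 = -1
  d = 591: 𝟙(591) · μ(591/591) = 1 · 1 = 1
Summing: (𝟙 * μ)(591) = 1 + -1 + -1 + 1 = 0.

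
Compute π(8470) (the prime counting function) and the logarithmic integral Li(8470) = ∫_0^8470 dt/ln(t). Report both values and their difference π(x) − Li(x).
π(8470) = 1059;  Li(8470) ≈ 1078.55;  π(x) − Li(x) ≈ -19.55.

Direct count of primes ≤ 8470 gives π(8470) = 1059. Numerical evaluation of the logarithmic integral gives Li(8470) ≈ 1078.55. The difference π(x) − Li(x) ≈ -19.55 is typically negative for small/moderate x (Li(x) overestimates), though Littlewood's theorem shows this sign changes infinitely often.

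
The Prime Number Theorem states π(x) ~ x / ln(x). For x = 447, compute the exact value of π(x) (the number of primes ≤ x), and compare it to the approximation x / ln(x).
π(447) = 86;  x/ln(x) ≈ 73.25;  relative error ≈ 14.83%.

Directly count primes up to 447: π(447) = 86. The PNT approximation gives 447/ln(447) ≈ 447/6.10256 ≈ 73.25. Relative error (π(x) − x/ln(x)) / π(x) ≈ 14.83%; the approximation is known to undercount slightly (Li(x) is a better estimate).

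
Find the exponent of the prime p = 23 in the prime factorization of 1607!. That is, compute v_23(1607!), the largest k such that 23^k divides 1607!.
v_23(1607!) = 72

Legendre's formula: v_p(n!) = Σ_{k ≥ 1} ⌊n / p^k⌋. For p = 23, n = 1607, the terms are:
  ⌊1607/23^1⌋ = ⌊1607/23⌋ = 69
  ⌊1607/23^2⌋ = ⌊1607/529⌋ = 3
(the next term ⌊1607/23^3⌋ = 0, terminating the sum). Summing: v_23(1607!) = 69 + 3 = 72.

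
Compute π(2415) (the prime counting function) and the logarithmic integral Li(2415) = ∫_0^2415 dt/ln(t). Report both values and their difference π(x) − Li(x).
π(2415) = 358;  Li(2415) ≈ 368.72;  π(x) − Li(x) ≈ -10.72.

Direct count of primes ≤ 2415 gives π(2415) = 358. Numerical evaluation of the logarithmic integral gives Li(2415) ≈ 368.72. The difference π(x) − Li(x) ≈ -10.72 is typically negative for small/moderate x (Li(x) overestimates), though Littlewood's theorem shows this sign changes infinitely often.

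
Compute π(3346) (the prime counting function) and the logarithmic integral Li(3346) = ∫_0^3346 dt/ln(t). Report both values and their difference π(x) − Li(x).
π(3346) = 471;  Li(3346) ≈ 485.68;  π(x) − Li(x) ≈ -14.68.

Direct count of primes ≤ 3346 gives π(3346) = 471. Numerical evaluation of the logarithmic integral gives Li(3346) ≈ 485.68. The difference π(x) − Li(x) ≈ -14.68 is typically negative for small/moderate x (Li(x) overestimates), though Littlewood's theorem shows this sign changes infinitely often.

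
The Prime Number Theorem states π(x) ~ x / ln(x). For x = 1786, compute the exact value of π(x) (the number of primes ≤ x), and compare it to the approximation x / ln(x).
π(1786) = 276;  x/ln(x) ≈ 238.52;  relative error ≈ 13.58%.

Directly count primes up to 1786: π(1786) = 276. The PNT approximation gives 1786/ln(1786) ≈ 1786/7.48773 ≈ 238.52. Relative error (π(x) − x/ln(x)) / π(x) ≈ 13.58%; the approximation is known to undercount slightly (Li(x) is a better estimate).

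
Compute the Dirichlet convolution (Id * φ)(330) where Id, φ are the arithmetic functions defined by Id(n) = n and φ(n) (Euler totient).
(Id * φ)(330) = 2835

Divisors of 330: [1, 2, 3, 5, 6, 10, 11, 15, 22, 30, 33, 55, 66, 110, 165, 330]. For each d | 330:
  d = 1: Id(1) · φ(330/1) = 1 · 80 = 80
  d = 2: Id(2) · φ(330/2) = 2 · 80 = 160
  d = 3: Id(3) · φ(330/3) = 3 · 40 = 120
  d = 5: Id(5) · φ(330/5) = 5 · 20 = 100
  d = 6: Id(6) · φ(330/6) = 6 · 40 = 240
  d = 10: Id(10) · φ(330/10) = 10 · 20 = 200
  d = 11: Id(11) · φ(330/11) = 11 · 8 = 88
  d = 15: Id(15) · φ(330/15) = 15 · 10 = 150
  d = 22: Id(22) · φ(330/22) = 22 · 8 = 176
  d = 30: Id(30) · φ(330/30) = 30 · 10 = 300
  d = 33: Id(33) · φ(330/33) = 33 · 4 = 132
  d = 55: Id(55) · φ(330/55) = 55 · 2 = 110
  d = 66: Id(66) · φ(330/66) = 66 · 4 = 264
  d = 110: Id(110) · φ(330/110) = 110 · 2 = 220
  d = 165: Id(165) · φ(330/165) = 165 · 1 = 165
  d = 330: Id(330) · φ(330/330) = 330 · 1 = 330
Summing: (Id * φ)(330) = 80 + 160 + 120 + 100 + 240 + 200 + 88 + 150 + 176 + 300 + 132 + 110 + 264 + 220 + 165 + 330 = 2835.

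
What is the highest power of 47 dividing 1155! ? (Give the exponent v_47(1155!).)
v_47(1155!) = 24

Legendre's formula: v_p(n!) = Σ_{k ≥ 1} ⌊n / p^k⌋. For p = 47, n = 1155, the terms are:
  ⌊1155/47^1⌋ = ⌊1155/47⌋ = 24
(the next term ⌊1155/47^2⌋ = 0, terminating the sum). Summing: v_47(1155!) = 24 = 24.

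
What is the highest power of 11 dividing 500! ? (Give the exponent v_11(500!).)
v_11(500!) = 49

Legendre's formula: v_p(n!) = Σ_{k ≥ 1} ⌊n / p^k⌋. For p = 11, n = 500, the terms are:
  ⌊500/11^1⌋ = ⌊500/11⌋ = 45
  ⌊500/11^2⌋ = ⌊500/121⌋ = 4
(the next term ⌊500/11^3⌋ = 0, terminating the sum). Summing: v_11(500!) = 45 + 4 = 49.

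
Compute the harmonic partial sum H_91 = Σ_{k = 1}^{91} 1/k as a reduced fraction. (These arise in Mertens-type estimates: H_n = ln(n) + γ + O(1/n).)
H_91 = 3661081314759399341652108474601318124261/718766754945489455304472257065075294400

Direct summation: H_91 = 1 + 1/2 + ... + 1/91. The least common denominator is lcm(1, ..., 91) = 718766754945489455304472257065075294400; over this denominator the numerator is 718766754945489455304472257065075294400 + 359383377472744727652236128532537647200 + 239588918315163151768157419021691764800 + 179691688736372363826118064266268823600 + 143753350989097891060894451413015058880 + 119794459157581575884078709510845882400 + 102680964992212779329210322437867899200 + 89845844368186181913059032133134411800 + 79862972771721050589385806340563921600 + 71876675494548945530447225706507529440 + 65342432267771768664042932460461390400 + 59897229578790787942039354755422941200 + 55289750380422265792651712081928868800 + 51340482496106389664605161218933949600 + 47917783663032630353631483804338352960 + 44922922184093090956529516066567205900 + 42280397349734673841439544533239723200 + 39931486385860525294692903170281960800 + 37829829207657339752866960898161857600 + 35938337747274472765223612853253764720 + 34226988330737593109736774145955966400 + 32671216133885884332021466230230695200 + 31250728475890845882803141611525012800 + 29948614789395393971019677377711470600 + 28750670197819578212178890282603011776 + 27644875190211132896325856040964434400 + 26620990923907016863128602113521307200 + 25670241248053194832302580609466974800 + 24785060515361705355326629553968113600 + 23958891831516315176815741902169176480 + 23186024353080305009821685711776622400 + 22461461092046545478264758033283602950 + 21780810755923922888014310820153796800 + 21140198674867336920719772266619861600 + 20536192998442555865842064487573579840 + 19965743192930262647346451585140980400 + 19426128512040255548769520461218251200 + 18914914603828669876433480449080928800 + 18429916793474088597550570693976289600 + 17969168873637236382611806426626882360 + 17530896462085108665962737977196958400 + 17113494165368796554868387072977983200 + 16715505928964871053592378071280820800 + 16335608066942942166010733115115347600 + 15972594554344210117877161268112784320 + 15625364237945422941401570805762506400 + 15292909679691265006478133129044155200 + 14974307394697696985509838688855735300 + 14668709284601825618458617491123985600 + 14375335098909789106089445141301505888 + 14093465783244891280479848177746574400 + 13822437595105566448162928020482217200 + 13561636885763951986876835038963684800 + 13310495461953508431564301056760653600 + 13068486453554353732808586492092278080 + 12835120624026597416151290304733487400 + 12609943069219113250955653632720619200 + 12392530257680852677663314776984056800 + 12182487371957448394991055204492801600 + 11979445915758157588407870951084588240 + 11783061556483433693515938640411070400 + 11593012176540152504910842855888311200 + 11408996110245864369912258048651988800 + 11230730546023272739132379016641801475 + 11057950076084453158530342416385773760 + 10890405377961961444007155410076898400 + 10727862014111782914992123239777243200 + 10570099337433668460359886133309930800 + 10416909491963615294267713870508337600 + 10268096499221277932921032243786789920 + 10123475421767457116964397986832046400 + 9982871596465131323673225792570490200 + 9846119930760129524718798041987332800 + 9713064256020127774384760230609125600 + 9583556732606526070726296760867670592 + 9457457301914334938216740224540464400 + 9334633181110252666291847494351627200 + 9214958396737044298775285346988144800 + 9098313353740372851955345026140193600 + 8984584436818618191305903213313441180 + 8873663641302338954376200704507102400 + 8765448231042554332981368988598479200 + 8659840421029993437403280205603316800 + 8556747082684398277434193536488991600 + 8456079469946934768287908906647944640 + 8357752964482435526796189035640410400 + 8261686838453901785108876517989371200 + 8167804033471471083005366557557673800 + 8076030954443701744994070304101969600 + 7986297277172105058938580634056392160 + 7898535768631752256093101725989838400 = 3661081314759399341652108474601318124261, so H_91 = 3661081314759399341652108474601318124261/718766754945489455304472257065075294400 (already in lowest terms) ≈ 5.09356. (The PNT-adjacent estimate ln(91) + γ ≈ 5.08808 matches within O(1/n).)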